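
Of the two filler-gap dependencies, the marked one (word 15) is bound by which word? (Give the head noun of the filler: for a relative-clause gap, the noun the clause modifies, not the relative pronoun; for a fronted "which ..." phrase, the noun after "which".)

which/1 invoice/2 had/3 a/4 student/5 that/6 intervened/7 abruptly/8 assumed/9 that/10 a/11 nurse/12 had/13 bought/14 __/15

2

The marked gap is the direct object of "bought".
Its filler is the fronted wh-phrase "which invoice", at word 2.
(The other dependency links word 5 to a gap after word 6.)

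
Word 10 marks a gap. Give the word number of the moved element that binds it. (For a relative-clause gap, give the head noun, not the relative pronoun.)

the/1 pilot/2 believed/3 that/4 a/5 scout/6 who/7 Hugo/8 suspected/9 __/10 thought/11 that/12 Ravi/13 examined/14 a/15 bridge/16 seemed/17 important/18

The gap at 10 is the subject of "thought", inside a relative clause.
The relative pronoun is "who" (word 7); it is bound by the head noun immediately before it.
Its filler is the head noun "scout", at word 6.

6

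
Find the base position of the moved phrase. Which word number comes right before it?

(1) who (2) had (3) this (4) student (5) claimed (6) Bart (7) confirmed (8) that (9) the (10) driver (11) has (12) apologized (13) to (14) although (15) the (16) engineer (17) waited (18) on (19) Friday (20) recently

The displaced element is "who" (word 1).
It is linked across 2 clause boundaries (Ø → that).
It functions as the object of the preposition "to" of "apologized", so the gap sits immediately after word 13 ("to").
Base order: This student had claimed Bart confirmed that the driver has apologized to who although the engineer waited on Friday recently.

13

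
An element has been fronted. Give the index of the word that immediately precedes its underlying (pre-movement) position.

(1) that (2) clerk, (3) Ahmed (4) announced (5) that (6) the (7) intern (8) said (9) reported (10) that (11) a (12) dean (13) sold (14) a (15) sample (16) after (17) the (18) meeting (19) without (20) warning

8

The displaced element is "that clerk" (word 2).
It is linked across 2 clause boundaries (that → Ø).
It functions as the subject of "reported", so the gap sits immediately after word 8 ("said").
Base order: Ahmed announced that the intern said that that clerk reported that a dean sold a sample after the meeting without warning.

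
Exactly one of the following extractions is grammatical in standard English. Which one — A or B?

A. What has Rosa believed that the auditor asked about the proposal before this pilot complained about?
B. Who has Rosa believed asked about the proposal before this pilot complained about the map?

B

In A, the wh-phrase is extracted from inside an adjunct island (introduced by "before"), which blocks movement.
In B, the extraction path crosses only that-complement boundaries, which are transparent.
So B is grammatical.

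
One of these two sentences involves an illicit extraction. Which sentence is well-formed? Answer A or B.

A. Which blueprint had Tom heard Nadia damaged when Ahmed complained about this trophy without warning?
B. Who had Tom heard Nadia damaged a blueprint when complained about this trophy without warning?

A

In B, the wh-phrase is extracted from inside an adjunct island (introduced by "when"), which blocks movement.
In A, the extraction path crosses only that-complement boundaries, which are transparent.
So A is grammatical.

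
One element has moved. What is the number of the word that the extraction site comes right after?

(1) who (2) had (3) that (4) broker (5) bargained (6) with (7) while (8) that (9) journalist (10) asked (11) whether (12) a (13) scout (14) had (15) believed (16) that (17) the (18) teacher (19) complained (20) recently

6

The displaced element is "who" (word 1).
It functions as the object of the preposition "with" of "bargained", so the gap sits immediately after word 6 ("with").
Base order: That broker had bargained with who while that journalist asked whether a scout had believed that the teacher complained recently.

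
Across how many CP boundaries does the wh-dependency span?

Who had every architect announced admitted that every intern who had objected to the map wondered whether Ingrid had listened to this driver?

1

"who" is extracted from the subject of "admitted".
Boundaries crossed, outermost first: [Ø] — 1 in total.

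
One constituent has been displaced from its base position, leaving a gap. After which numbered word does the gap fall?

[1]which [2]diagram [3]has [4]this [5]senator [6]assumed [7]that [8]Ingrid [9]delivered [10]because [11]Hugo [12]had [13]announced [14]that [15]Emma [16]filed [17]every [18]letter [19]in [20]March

The displaced element is "which diagram" (word 2).
It is linked across 1 clause boundary (that).
It functions as the direct object of "delivered", so the gap sits immediately after word 9 ("delivered").
Base order: This senator has assumed that Ingrid delivered which diagram because Hugo had announced that Emma filed every letter in March.

9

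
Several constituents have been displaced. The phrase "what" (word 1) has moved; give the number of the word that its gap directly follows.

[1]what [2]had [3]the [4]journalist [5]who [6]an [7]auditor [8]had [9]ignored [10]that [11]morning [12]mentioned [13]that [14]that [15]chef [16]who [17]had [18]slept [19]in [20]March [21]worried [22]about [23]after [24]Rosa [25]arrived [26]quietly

The displaced element is "what" (word 1).
It is linked across 1 clause boundary (that).
It functions as the object of the preposition "about" of "worried", so the gap sits immediately after word 22 ("about").
Base order: The journalist who an auditor had ignored that morning had mentioned that that chef who had slept in March worried about what after Rosa arrived quietly.

22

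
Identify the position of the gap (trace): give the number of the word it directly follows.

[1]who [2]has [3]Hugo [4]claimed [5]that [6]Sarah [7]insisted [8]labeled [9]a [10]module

7

The displaced element is "who" (word 1).
It is linked across 2 clause boundaries (that → Ø).
It functions as the subject of "labeled", so the gap sits immediately after word 7 ("insisted").
Base order: Hugo has claimed that Sarah insisted that who labeled a module.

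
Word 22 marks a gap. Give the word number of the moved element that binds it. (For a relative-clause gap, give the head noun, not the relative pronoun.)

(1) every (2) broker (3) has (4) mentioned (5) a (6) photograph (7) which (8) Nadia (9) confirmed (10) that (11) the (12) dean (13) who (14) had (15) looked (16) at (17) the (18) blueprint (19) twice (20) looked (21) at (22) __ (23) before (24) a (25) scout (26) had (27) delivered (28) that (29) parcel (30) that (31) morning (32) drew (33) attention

The gap at 22 is the prepositional object of "looked", inside a relative clause.
The relative pronoun is "which" (word 7); it is bound by the head noun immediately before it.
Its filler is the head noun "photograph", at word 6.

6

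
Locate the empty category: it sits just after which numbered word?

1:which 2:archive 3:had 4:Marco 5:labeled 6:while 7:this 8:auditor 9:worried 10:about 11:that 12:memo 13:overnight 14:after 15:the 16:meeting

The displaced element is "which archive" (word 2).
It functions as the direct object of "labeled", so the gap sits immediately after word 5 ("labeled").
Base order: Marco had labeled which archive while this auditor worried about that memo overnight after the meeting.

5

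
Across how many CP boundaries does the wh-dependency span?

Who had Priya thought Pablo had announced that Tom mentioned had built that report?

"who" is extracted from the subject of "built".
Boundaries crossed, outermost first: [Ø], [that], [Ø] — 3 in total.

3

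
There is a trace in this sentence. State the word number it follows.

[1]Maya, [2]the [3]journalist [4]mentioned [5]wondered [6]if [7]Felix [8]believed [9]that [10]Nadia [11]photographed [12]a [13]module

The displaced element is "Maya" (word 1).
It is linked across 1 clause boundary (Ø).
It functions as the subject of "wondered", so the gap sits immediately after word 4 ("mentioned").
Base order: The journalist mentioned Maya wondered if Felix believed that Nadia photographed a module.

4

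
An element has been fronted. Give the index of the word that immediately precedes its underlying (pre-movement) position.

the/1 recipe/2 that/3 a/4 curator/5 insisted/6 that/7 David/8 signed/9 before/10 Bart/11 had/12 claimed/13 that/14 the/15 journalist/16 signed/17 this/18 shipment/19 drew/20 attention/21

The displaced element is "the recipe" (word 2).
It is linked across 1 clause boundary (that).
It functions as the direct object of "signed", so the gap sits immediately after word 9 ("signed").
Base order: A curator insisted that David signed the recipe before Bart had claimed that the journalist signed this shipment.

9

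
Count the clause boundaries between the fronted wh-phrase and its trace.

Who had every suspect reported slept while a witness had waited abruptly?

"who" is extracted from the subject of "slept".
Boundaries crossed, outermost first: [Ø] — 1 in total.

1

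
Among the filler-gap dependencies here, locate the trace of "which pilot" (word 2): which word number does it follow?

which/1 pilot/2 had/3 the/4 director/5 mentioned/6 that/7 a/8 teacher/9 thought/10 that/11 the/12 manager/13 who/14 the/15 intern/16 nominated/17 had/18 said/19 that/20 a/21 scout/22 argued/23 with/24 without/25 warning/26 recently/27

The displaced element is "which pilot" (word 2).
It is linked across 3 clause boundaries (that → that → that).
It functions as the object of the preposition "with" of "argued", so the gap sits immediately after word 24 ("with").
Base order: The director had mentioned that a teacher thought that the manager who the intern nominated had said that a scout argued with which pilot without warning recently.

24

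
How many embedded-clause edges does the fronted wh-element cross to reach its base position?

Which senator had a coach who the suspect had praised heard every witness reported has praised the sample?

2

"which senator" is extracted from the subject of "praised".
Boundaries crossed, outermost first: [Ø], [Ø] — 2 in total.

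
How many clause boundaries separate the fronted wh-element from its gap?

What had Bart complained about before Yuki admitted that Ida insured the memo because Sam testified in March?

0

"what" originates inside the matrix clause — no clause boundary is crossed.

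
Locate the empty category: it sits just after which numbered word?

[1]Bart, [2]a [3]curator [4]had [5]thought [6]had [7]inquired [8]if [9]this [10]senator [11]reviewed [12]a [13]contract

The displaced element is "Bart" (word 1).
It is linked across 1 clause boundary (Ø).
It functions as the subject of "inquired", so the gap sits immediately after word 5 ("thought").
Base order: A curator had thought Bart had inquired if this senator reviewed a contract.

5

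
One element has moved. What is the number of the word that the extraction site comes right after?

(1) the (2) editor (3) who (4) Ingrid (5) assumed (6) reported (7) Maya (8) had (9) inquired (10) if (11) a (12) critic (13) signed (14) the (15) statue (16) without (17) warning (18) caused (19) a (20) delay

5

The displaced element is "the editor" (word 2).
It is linked across 1 clause boundary (Ø).
It functions as the subject of "reported", so the gap sits immediately after word 5 ("assumed").
Base order: Ingrid assumed the editor reported Maya had inquired if a critic signed the statue without warning.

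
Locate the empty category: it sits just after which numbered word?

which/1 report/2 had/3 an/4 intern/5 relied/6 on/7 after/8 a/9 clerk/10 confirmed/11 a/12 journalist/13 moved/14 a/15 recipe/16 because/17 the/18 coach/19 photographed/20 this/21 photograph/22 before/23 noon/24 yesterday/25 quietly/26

The displaced element is "which report" (word 2).
It functions as the object of the preposition "on" of "relied", so the gap sits immediately after word 7 ("on").
Base order: An intern had relied on which report after a clerk confirmed a journalist moved a recipe because the coach photographed this photograph before noon yesterday quietly.

7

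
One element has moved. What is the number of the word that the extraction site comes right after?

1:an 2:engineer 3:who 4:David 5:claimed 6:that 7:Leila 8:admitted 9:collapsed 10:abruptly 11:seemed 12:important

8

The displaced element is "an engineer" (word 2).
It is linked across 2 clause boundaries (that → Ø).
It functions as the subject of "collapsed", so the gap sits immediately after word 8 ("admitted").
Base order: David claimed that Leila admitted that an engineer collapsed abruptly.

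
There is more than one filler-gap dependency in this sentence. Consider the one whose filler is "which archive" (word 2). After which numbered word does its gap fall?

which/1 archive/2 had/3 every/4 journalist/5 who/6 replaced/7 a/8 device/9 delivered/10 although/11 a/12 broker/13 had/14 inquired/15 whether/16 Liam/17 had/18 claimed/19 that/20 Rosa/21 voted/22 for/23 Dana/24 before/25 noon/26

The displaced element is "which archive" (word 2).
It functions as the direct object of "delivered", so the gap sits immediately after word 10 ("delivered").
Base order: Every journalist who replaced a device had delivered which archive although a broker had inquired whether Liam had claimed that Rosa voted for Dana before noon.

10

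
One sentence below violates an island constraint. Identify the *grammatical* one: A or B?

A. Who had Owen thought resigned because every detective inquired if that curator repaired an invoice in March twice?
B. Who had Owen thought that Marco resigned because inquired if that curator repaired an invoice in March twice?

A

In B, the wh-phrase is extracted from inside an adjunct island (introduced by "because"), which blocks movement.
In A, the extraction path crosses only that-complement boundaries, which are transparent.
So A is grammatical.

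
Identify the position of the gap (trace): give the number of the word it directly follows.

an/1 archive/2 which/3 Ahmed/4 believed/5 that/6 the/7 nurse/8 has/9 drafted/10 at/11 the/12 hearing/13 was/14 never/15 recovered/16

The displaced element is "an archive" (word 2).
It is linked across 1 clause boundary (that).
It functions as the direct object of "drafted", so the gap sits immediately after word 10 ("drafted").
Base order: Ahmed believed that the nurse has drafted an archive at the hearing.

10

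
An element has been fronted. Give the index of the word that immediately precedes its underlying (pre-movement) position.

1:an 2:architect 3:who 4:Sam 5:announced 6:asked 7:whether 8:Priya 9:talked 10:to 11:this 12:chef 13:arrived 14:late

The displaced element is "an architect" (word 2).
It is linked across 1 clause boundary (Ø).
It functions as the subject of "asked", so the gap sits immediately after word 5 ("announced").
Base order: Sam announced an architect asked whether Priya talked to this chef.

5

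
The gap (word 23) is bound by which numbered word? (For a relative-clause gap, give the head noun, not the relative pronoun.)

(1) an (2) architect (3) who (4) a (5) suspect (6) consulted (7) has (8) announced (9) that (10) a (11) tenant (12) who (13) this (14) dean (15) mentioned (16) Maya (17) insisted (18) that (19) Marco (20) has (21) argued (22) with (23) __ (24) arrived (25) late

The gap at 23 is the prepositional object of "argued", inside a relative clause.
The relative pronoun is "who" (word 12); it is bound by the head noun immediately before it.
Its filler is the head noun "tenant", at word 11.

11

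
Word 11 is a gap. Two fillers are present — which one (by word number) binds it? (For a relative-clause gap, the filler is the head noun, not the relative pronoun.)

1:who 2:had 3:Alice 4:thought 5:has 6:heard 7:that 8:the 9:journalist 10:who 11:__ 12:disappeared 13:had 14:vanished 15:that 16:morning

The marked gap is inside the relative clause, the subject of "disappeared".
Its filler is the head noun "journalist" (via "who"), at word 9.
(The other dependency links word 1 to a gap after word 4.)

9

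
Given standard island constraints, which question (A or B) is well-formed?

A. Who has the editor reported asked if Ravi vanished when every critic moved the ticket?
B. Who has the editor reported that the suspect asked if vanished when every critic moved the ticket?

In B, the wh-phrase is extracted from inside a wh-island (introduced by "if"), which blocks movement.
In A, the extraction path crosses only that-complement boundaries, which are transparent.
So A is grammatical.

A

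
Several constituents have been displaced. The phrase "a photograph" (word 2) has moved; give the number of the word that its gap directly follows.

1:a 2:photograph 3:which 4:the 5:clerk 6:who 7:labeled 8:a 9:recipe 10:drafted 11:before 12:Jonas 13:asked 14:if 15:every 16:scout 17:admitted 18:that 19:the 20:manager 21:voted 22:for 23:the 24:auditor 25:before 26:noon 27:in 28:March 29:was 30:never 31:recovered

10

The displaced element is "a photograph" (word 2).
It functions as the direct object of "drafted", so the gap sits immediately after word 10 ("drafted").
Base order: The clerk who labeled a recipe drafted a photograph before Jonas asked if every scout admitted that the manager voted for the auditor before noon in March.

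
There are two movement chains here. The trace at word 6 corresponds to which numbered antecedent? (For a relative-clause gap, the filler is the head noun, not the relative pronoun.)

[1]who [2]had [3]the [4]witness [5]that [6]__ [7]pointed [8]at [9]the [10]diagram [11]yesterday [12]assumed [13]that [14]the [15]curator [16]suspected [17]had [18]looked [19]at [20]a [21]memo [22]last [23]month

The marked gap is inside the relative clause, the subject of "pointed".
Its filler is the head noun "witness" (via "that"), at word 4.
(The other dependency links word 1 to a gap after word 16.)

4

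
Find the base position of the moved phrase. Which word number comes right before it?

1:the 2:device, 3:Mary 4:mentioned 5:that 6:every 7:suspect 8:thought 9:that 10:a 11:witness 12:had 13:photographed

13

The displaced element is "the device" (word 2).
It is linked across 2 clause boundaries (that → that).
It functions as the direct object of "photographed", so the gap sits immediately after word 13 ("photographed").
Base order: Mary mentioned that every suspect thought that a witness had photographed the device.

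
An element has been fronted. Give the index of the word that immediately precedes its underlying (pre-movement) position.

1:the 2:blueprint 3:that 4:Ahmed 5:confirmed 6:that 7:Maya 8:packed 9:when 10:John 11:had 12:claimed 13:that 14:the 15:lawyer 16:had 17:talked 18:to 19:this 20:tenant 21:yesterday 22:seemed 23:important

The displaced element is "the blueprint" (word 2).
It is linked across 1 clause boundary (that).
It functions as the direct object of "packed", so the gap sits immediately after word 8 ("packed").
Base order: Ahmed confirmed that Maya packed the blueprint when John had claimed that the lawyer had talked to this tenant yesterday.

8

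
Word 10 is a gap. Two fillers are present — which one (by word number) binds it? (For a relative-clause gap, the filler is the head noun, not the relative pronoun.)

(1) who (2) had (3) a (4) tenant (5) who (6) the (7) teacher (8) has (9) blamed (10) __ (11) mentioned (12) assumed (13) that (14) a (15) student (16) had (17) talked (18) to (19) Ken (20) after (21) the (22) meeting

4

The marked gap is inside the relative clause, the direct object of "blamed".
Its filler is the head noun "tenant" (via "who"), at word 4.
(The other dependency links word 1 to a gap after word 11.)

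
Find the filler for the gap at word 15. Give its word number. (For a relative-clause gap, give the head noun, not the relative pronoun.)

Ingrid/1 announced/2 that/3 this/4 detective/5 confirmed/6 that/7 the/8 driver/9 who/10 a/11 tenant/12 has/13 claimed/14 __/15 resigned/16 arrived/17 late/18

The gap at 15 is the subject of "resigned", inside a relative clause.
The relative pronoun is "who" (word 10); it is bound by the head noun immediately before it.
Its filler is the head noun "driver", at word 9.

9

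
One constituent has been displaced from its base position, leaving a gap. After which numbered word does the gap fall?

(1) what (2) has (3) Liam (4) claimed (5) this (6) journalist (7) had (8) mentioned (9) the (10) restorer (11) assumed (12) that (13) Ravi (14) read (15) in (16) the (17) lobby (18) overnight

14

The displaced element is "what" (word 1).
It is linked across 3 clause boundaries (Ø → Ø → that).
It functions as the direct object of "read", so the gap sits immediately after word 14 ("read").
Base order: Liam has claimed this journalist had mentioned the restorer assumed that Ravi read what in the lobby overnight.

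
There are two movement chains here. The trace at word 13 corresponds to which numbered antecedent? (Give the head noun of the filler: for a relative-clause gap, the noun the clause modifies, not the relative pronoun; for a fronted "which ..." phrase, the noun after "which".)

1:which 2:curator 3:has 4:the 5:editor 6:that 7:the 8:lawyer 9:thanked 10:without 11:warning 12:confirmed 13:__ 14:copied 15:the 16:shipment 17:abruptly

2

The marked gap is the subject of "copied".
Its filler is the fronted wh-phrase "which curator", at word 2.
(The other dependency links word 5 to a gap after word 9.)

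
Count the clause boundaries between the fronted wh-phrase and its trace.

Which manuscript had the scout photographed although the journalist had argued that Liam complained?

"which manuscript" originates inside the matrix clause — no clause boundary is crossed.

0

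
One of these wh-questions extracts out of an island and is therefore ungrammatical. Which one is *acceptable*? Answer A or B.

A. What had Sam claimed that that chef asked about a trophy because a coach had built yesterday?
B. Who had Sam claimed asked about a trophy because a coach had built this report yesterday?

B

In A, the wh-phrase is extracted from inside an adjunct island (introduced by "because"), which blocks movement.
In B, the extraction path crosses only that-complement boundaries, which are transparent.
So B is grammatical.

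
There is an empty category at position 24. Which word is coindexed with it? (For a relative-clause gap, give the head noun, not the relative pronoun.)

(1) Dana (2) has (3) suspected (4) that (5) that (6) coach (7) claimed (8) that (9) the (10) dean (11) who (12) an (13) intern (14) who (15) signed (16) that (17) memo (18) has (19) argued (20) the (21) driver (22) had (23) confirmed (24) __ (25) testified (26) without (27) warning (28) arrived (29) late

The gap at 24 is the subject of "testified", inside a relative clause.
The relative pronoun is "who" (word 11); it is bound by the head noun immediately before it.
Its filler is the head noun "dean", at word 10.

10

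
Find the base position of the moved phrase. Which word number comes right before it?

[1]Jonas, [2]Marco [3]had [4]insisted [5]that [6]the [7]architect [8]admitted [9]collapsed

8

The displaced element is "Jonas" (word 1).
It is linked across 2 clause boundaries (that → Ø).
It functions as the subject of "collapsed", so the gap sits immediately after word 8 ("admitted").
Base order: Marco had insisted that the architect admitted Jonas collapsed.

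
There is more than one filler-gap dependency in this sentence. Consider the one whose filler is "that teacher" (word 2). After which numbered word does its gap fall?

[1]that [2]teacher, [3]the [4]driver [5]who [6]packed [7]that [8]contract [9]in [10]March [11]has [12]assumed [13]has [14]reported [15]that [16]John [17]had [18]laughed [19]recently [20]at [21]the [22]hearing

12

The displaced element is "that teacher" (word 2).
It is linked across 1 clause boundary (Ø).
It functions as the subject of "reported", so the gap sits immediately after word 12 ("assumed").
Base order: The driver who packed that contract in March has assumed that that teacher has reported that John had laughed recently at the hearing.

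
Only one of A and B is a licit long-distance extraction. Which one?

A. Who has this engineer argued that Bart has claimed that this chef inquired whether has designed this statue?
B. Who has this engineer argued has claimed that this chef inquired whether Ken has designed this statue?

In A, the wh-phrase is extracted from inside a wh-island (introduced by "whether"), which blocks movement.
In B, the extraction path crosses only that-complement boundaries, which are transparent.
So B is grammatical.

B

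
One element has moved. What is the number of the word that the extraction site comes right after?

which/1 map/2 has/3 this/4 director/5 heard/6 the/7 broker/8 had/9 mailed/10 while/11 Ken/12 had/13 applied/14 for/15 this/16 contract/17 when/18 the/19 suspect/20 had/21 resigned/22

10

The displaced element is "which map" (word 2).
It is linked across 1 clause boundary (Ø).
It functions as the direct object of "mailed", so the gap sits immediately after word 10 ("mailed").
Base order: This director has heard the broker had mailed which map while Ken had applied for this contract when the suspect had resigned.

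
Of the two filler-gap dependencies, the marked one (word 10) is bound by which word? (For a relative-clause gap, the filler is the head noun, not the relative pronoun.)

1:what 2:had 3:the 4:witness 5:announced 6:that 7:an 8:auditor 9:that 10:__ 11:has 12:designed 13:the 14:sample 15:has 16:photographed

8

The marked gap is inside the relative clause, the subject of "designed".
Its filler is the head noun "auditor" (via "that"), at word 8.
(The other dependency links word 1 to a gap after word 16.)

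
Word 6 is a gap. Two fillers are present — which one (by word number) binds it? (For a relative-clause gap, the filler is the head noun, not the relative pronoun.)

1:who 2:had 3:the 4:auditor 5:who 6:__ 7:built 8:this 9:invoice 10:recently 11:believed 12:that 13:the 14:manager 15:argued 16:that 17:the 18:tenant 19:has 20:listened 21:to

4

The marked gap is inside the relative clause, the subject of "built".
Its filler is the head noun "auditor" (via "who"), at word 4.
(The other dependency links word 1 to a gap after word 21.)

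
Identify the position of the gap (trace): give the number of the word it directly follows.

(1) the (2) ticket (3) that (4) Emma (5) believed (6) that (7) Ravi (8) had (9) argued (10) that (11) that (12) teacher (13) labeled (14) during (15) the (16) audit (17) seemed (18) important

13

The displaced element is "the ticket" (word 2).
It is linked across 2 clause boundaries (that → that).
It functions as the direct object of "labeled", so the gap sits immediately after word 13 ("labeled").
Base order: Emma believed that Ravi had argued that that teacher labeled the ticket during the audit.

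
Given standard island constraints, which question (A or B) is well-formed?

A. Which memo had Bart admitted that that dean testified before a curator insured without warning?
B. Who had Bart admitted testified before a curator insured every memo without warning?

In A, the wh-phrase is extracted from inside an adjunct island (introduced by "before"), which blocks movement.
In B, the extraction path crosses only that-complement boundaries, which are transparent.
So B is grammatical.

B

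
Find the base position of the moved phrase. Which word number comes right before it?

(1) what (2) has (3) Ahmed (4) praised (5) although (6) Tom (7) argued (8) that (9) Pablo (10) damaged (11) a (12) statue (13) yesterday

The displaced element is "what" (word 1).
It functions as the direct object of "praised", so the gap sits immediately after word 4 ("praised").
Base order: Ahmed has praised what although Tom argued that Pablo damaged a statue yesterday.

4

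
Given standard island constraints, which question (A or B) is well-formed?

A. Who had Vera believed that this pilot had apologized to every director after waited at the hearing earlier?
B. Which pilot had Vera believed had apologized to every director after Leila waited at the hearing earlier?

In A, the wh-phrase is extracted from inside an adjunct island (introduced by "after"), which blocks movement.
In B, the extraction path crosses only that-complement boundaries, which are transparent.
So B is grammatical.

B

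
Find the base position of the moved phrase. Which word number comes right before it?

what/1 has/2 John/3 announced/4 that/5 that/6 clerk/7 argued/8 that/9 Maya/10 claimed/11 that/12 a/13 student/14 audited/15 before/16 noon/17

The displaced element is "what" (word 1).
It is linked across 3 clause boundaries (that → that → that).
It functions as the direct object of "audited", so the gap sits immediately after word 15 ("audited").
Base order: John has announced that that clerk argued that Maya claimed that a student audited what before noon.

15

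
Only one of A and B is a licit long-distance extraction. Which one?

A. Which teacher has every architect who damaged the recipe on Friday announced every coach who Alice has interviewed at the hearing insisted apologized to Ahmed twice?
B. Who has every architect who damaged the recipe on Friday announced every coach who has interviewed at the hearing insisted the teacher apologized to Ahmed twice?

In B, the wh-phrase is extracted from inside a complex-NP island (relative clause) (introduced by "who"), which blocks movement.
In A, the extraction path crosses only that-complement boundaries, which are transparent.
So A is grammatical.

A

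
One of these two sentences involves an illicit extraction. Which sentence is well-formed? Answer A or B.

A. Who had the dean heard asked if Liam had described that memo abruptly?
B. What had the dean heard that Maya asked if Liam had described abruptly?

In B, the wh-phrase is extracted from inside a wh-island (introduced by "if"), which blocks movement.
In A, the extraction path crosses only that-complement boundaries, which are transparent.
So A is grammatical.

A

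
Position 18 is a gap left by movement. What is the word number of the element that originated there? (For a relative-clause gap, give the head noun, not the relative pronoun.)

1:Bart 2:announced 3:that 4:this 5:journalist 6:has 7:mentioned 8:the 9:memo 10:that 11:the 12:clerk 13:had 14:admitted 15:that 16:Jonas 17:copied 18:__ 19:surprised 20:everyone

9

The gap at 18 is the object of "copied", inside a relative clause.
The relative pronoun is "that" (word 10); it is bound by the head noun immediately before it.
Its filler is the head noun "memo", at word 9.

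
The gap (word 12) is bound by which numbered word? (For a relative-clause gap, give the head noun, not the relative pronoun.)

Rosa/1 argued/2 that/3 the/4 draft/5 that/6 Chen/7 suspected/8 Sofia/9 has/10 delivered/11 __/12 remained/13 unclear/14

5

The gap at 12 is the object of "delivered", inside a relative clause.
The relative pronoun is "that" (word 6); it is bound by the head noun immediately before it.
Its filler is the head noun "draft", at word 5.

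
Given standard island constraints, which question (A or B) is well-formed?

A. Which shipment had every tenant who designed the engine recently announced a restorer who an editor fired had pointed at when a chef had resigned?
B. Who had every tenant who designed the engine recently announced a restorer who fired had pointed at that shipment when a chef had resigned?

In B, the wh-phrase is extracted from inside a complex-NP island (relative clause) (introduced by "who"), which blocks movement.
In A, the extraction path crosses only that-complement boundaries, which are transparent.
So A is grammatical.

A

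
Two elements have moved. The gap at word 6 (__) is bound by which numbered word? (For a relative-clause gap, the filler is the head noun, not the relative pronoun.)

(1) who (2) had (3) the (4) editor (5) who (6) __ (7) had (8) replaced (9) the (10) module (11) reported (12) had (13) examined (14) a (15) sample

The marked gap is inside the relative clause, the subject of "replaced".
Its filler is the head noun "editor" (via "who"), at word 4.
(The other dependency links word 1 to a gap after word 11.)

4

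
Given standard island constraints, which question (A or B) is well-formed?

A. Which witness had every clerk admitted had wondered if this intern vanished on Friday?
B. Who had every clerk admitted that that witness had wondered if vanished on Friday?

In B, the wh-phrase is extracted from inside a wh-island (introduced by "if"), which blocks movement.
In A, the extraction path crosses only that-complement boundaries, which are transparent.
So A is grammatical.

A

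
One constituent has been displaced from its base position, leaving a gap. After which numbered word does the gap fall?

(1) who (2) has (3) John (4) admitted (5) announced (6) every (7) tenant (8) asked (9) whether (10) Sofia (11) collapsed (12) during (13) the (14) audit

4

The displaced element is "who" (word 1).
It is linked across 1 clause boundary (Ø).
It functions as the subject of "announced", so the gap sits immediately after word 4 ("admitted").
Base order: John has admitted that who announced every tenant asked whether Sofia collapsed during the audit.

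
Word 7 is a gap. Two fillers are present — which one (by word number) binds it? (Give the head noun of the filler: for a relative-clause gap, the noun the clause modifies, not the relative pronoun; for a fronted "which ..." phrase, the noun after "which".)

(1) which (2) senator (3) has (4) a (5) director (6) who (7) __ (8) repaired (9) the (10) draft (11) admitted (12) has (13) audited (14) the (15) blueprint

5

The marked gap is inside the relative clause, the subject of "repaired".
Its filler is the head noun "director" (via "who"), at word 5.
(The other dependency links word 2 to a gap after word 11.)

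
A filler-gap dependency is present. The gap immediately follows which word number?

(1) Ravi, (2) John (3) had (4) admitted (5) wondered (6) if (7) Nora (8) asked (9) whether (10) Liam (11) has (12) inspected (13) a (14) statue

The displaced element is "Ravi" (word 1).
It is linked across 1 clause boundary (Ø).
It functions as the subject of "wondered", so the gap sits immediately after word 4 ("admitted").
Base order: John had admitted Ravi wondered if Nora asked whether Liam has inspected a statue.

4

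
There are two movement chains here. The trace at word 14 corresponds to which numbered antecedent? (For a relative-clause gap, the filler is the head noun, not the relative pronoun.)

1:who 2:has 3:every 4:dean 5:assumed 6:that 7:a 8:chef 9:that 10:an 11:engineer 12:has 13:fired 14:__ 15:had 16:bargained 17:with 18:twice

8

The marked gap is inside the relative clause, the direct object of "fired".
Its filler is the head noun "chef" (via "that"), at word 8.
(The other dependency links word 1 to a gap after word 17.)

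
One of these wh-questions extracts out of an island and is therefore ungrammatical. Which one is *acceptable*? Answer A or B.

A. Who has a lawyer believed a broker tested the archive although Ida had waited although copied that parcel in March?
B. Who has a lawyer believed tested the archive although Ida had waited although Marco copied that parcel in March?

In A, the wh-phrase is extracted from inside an adjunct island (introduced by "although"), which blocks movement.
In B, the extraction path crosses only that-complement boundaries, which are transparent.
So B is grammatical.

B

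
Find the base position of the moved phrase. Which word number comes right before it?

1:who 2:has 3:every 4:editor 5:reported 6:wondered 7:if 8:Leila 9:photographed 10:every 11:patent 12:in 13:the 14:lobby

The displaced element is "who" (word 1).
It is linked across 1 clause boundary (Ø).
It functions as the subject of "wondered", so the gap sits immediately after word 5 ("reported").
Base order: Every editor has reported that who wondered if Leila photographed every patent in the lobby.

5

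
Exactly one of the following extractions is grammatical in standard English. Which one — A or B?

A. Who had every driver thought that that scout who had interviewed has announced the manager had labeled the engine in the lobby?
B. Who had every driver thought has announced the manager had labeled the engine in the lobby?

In A, the wh-phrase is extracted from inside a complex-NP island (relative clause) (introduced by "who"), which blocks movement.
In B, the extraction path crosses only that-complement boundaries, which are transparent.
So B is grammatical.

B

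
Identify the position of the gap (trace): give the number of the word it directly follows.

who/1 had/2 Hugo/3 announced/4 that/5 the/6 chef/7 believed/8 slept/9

8

The displaced element is "who" (word 1).
It is linked across 2 clause boundaries (that → Ø).
It functions as the subject of "slept", so the gap sits immediately after word 8 ("believed").
Base order: Hugo had announced that the chef believed who slept.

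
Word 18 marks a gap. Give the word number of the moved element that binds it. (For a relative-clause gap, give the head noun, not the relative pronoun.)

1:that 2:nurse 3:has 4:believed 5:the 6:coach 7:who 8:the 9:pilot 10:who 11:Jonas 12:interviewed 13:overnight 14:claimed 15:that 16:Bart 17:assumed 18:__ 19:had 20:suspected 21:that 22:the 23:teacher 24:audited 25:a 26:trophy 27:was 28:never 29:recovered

The gap at 18 is the subject of "suspected", inside a relative clause.
The relative pronoun is "who" (word 7); it is bound by the head noun immediately before it.
Its filler is the head noun "coach", at word 6.

6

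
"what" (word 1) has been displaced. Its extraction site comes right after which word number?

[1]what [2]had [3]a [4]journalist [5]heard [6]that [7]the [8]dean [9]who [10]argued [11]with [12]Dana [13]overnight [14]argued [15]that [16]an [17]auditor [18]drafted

18

The displaced element is "what" (word 1).
It is linked across 2 clause boundaries (that → that).
It functions as the direct object of "drafted", so the gap sits immediately after word 18 ("drafted").
Base order: A journalist had heard that the dean who argued with Dana overnight argued that an auditor drafted what.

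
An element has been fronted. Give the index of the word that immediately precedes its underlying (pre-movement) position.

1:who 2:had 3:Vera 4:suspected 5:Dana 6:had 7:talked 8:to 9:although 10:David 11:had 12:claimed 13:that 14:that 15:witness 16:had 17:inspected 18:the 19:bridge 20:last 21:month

The displaced element is "who" (word 1).
It is linked across 1 clause boundary (Ø).
It functions as the object of the preposition "to" of "talked", so the gap sits immediately after word 8 ("to").
Base order: Vera had suspected Dana had talked to who although David had claimed that that witness had inspected the bridge last month.

8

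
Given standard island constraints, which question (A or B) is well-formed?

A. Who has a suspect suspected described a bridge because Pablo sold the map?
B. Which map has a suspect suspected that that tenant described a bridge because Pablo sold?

In B, the wh-phrase is extracted from inside an adjunct island (introduced by "because"), which blocks movement.
In A, the extraction path crosses only that-complement boundaries, which are transparent.
So A is grammatical.

A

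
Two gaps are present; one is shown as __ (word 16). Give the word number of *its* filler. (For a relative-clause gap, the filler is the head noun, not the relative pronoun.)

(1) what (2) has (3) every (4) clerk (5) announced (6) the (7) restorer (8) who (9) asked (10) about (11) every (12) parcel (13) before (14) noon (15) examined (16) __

The marked gap is the direct object of "examined".
Its filler is the fronted wh-phrase "what", at word 1.
(The other dependency links word 7 to a gap after word 8.)

1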